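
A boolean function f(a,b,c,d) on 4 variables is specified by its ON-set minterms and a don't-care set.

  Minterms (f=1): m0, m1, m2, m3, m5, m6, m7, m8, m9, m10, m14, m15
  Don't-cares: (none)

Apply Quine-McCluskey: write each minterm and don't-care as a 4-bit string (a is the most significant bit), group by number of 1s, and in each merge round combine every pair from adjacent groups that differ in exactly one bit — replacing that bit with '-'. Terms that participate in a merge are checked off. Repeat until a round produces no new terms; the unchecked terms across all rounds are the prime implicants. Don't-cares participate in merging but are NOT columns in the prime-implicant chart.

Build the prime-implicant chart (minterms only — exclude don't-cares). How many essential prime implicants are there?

3

[col 0] 0000*, 0001*, 0010*, 0011*, 0101*, 0110*, 0111*, 1000*, 1001*, 1010*, 1110*, 1111*
[col 1] -000*, -001*, -010*, -110*, -111*, 0-01*, 0-10*, 0-11*, 00-0*, 00-1*, 000-*, 001-*, 01-1*, 011-*, 1-10*, 10-0*, 100-*, 111-*
[col 2] --10, -0-0, -00-, -11-, 0--1, 0-1-, 00--
Prime implicants: --10, -0-0, -00-, -11-, 0--1, 0-1-, 00--
PI chart (minterm → PIs covering it):
  0 | -0-0,-00-,00--
  1 | -00-,0--1,00--
  2 | --10,-0-0,0-1-,00--
  3 | 0--1,0-1-,00--
  5 | 0--1  (sole → essential)
  6 | --10,-11-,0-1-
  7 | -11-,0--1,0-1-
  8 | -0-0,-00-
  9 | -00-  (sole → essential)
  10 | --10,-0-0
  14 | --10,-11-
  15 | -11-  (sole → essential)
Essential prime implicants: -00-, -11-, 0--1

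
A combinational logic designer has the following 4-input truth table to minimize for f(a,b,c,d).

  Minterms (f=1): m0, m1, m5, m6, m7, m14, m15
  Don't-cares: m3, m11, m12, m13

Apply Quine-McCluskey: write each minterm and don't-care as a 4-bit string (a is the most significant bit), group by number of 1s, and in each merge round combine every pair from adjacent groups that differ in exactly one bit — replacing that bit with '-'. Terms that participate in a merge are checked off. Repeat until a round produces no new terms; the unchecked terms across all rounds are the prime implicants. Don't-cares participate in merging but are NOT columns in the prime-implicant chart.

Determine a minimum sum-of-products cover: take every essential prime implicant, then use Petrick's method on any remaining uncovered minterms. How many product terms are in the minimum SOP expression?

Round 0: 0000✓ 0001✓ 0011✓ 0101✓ 0110✓ 0111✓ 1011✓ 1100✓ 1101✓ 1110✓ 1111✓
Round 1: -011✓ -101✓ -110✓ -111✓ 0-01✓ 0-11✓ 00-1✓ 000- 01-1✓ 011-✓ 1-11✓ 11-0✓ 11-1✓ 110-✓ 111-✓
Round 2: --11 -1-1 -11- 0--1 11--
PIs = {--11, -1-1, -11-, 0--1, 000-, 11--}
Coverage chart:
  m0: 000- ←essential
  m1: 0--1,000-
  m5: -1-1,0--1
  m6: -11- ←essential
  m7: --11,-1-1,-11-,0--1
  m14: -11-,11--
  m15: --11,-1-1,-11-,11--
Essential: -11-, 000-
Petrick residual → -1-1
Min cover (3 terms): bd + bc + a'b'c'

3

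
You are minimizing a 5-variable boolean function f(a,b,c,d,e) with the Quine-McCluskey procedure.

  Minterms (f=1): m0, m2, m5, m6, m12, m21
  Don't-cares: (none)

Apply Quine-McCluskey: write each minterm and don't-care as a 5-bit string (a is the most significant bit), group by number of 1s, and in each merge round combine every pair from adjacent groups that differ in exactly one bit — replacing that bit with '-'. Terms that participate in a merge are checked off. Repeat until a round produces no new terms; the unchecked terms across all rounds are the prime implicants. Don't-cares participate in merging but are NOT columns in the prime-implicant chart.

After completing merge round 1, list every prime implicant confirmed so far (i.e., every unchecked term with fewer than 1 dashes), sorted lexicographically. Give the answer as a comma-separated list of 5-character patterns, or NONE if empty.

01100

Round 0: 00000✓ 00010✓ 00101✓ 00110✓ 01100 10101✓
Round 1: -0101 00-10 000-0
PIs = {-0101, 00-10, 000-0, 01100}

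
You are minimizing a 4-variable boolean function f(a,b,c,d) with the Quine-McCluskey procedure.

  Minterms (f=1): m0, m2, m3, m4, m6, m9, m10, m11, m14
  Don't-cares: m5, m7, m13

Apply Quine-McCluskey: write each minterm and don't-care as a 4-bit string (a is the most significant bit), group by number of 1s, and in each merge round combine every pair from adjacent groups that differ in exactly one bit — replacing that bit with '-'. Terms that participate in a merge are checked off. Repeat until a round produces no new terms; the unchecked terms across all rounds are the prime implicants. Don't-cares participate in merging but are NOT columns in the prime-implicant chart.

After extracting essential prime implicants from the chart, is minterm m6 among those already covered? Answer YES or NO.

YES

Round 0: 0000✓ 0010✓ 0011✓ 0100✓ 0101✓ 0110✓ 0111✓ 1001✓ 1010✓ 1011✓ 1101✓ 1110✓
Round 1: -010✓ -011✓ -101 -110✓ 0-00✓ 0-10✓ 0-11✓ 00-0✓ 001-✓ 01-0✓ 01-1✓ 010-✓ 011-✓ 1-01 1-10✓ 10-1 101-✓
Round 2: --10 -01- 0--0 0-1- 01--
PIs = {--10, -01-, -101, 0--0, 0-1-, 01--, 1-01, 10-1}
Coverage chart:
  m0: 0--0 ←essential
  m2: --10,-01-,0--0,0-1-
  m3: -01-,0-1-
  m4: 0--0,01--
  m6: --10,0--0,0-1-,01--
  m9: 1-01,10-1
  m10: --10,-01-
  m11: -01-,10-1
  m14: --10 ←essential
Essential: --10, 0--0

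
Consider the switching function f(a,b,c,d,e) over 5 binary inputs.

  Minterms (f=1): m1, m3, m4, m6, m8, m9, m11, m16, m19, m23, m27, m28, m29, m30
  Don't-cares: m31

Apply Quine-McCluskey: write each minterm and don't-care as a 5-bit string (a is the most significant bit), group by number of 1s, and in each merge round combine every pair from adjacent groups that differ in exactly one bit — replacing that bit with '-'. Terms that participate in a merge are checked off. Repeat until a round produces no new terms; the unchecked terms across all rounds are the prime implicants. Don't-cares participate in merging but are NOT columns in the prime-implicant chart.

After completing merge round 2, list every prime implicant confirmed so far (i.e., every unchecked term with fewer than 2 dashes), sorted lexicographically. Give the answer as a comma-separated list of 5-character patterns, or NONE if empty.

001-0, 0100-, 10000

[col 0] 00001*, 00011*, 00100*, 00110*, 01000*, 01001*, 01011*, 10000, 10011*, 10111*, 11011*, 11100*, 11101*, 11110*, 11111*
[col 1] -0011*, -1011*, 0-001*, 0-011*, 000-1*, 001-0, 010-1*, 0100-, 1-011*, 1-111*, 10-11*, 11-11*, 111-0*, 111-1*, 1110-*, 1111-*
[col 2] --011, 0-0-1, 1--11, 111--
Prime implicants: --011, 0-0-1, 001-0, 0100-, 1--11, 10000, 111--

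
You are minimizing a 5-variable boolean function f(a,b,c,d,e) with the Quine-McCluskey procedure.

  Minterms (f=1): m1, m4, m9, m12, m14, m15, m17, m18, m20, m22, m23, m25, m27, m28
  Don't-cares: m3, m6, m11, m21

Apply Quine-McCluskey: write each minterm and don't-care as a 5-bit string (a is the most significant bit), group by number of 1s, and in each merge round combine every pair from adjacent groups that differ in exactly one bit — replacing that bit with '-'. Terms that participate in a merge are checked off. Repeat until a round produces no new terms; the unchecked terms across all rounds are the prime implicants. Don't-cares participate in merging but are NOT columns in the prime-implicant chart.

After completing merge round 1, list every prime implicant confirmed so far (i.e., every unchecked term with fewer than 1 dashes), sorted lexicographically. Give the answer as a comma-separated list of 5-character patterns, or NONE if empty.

NONE

Round 0: 00001✓ 00011✓ 00100✓ 00110✓ 01001✓ 01011✓ 01100✓ 01110✓ 01111✓ 10001✓ 10010✓ 10100✓ 10101✓ 10110✓ 10111✓ 11001✓ 11011✓ 11100✓
Round 1: -0001✓ -0100✓ -0110✓ -1001✓ -1011✓ -1100✓ 0-001✓ 0-011✓ 0-100✓ 0-110✓ 000-1✓ 001-0✓ 01-11 010-1✓ 011-0✓ 0111- 1-001✓ 1-100✓ 10-01 10-10 101-0✓ 101-1✓ 1010-✓ 1011-✓ 110-1✓
Round 2: --001 --100 -01-0 -10-1 0-0-1 0-1-0 101--
PIs = {--001, --100, -01-0, -10-1, 0-0-1, 0-1-0, 01-11, 0111-, 10-01, 10-10, 101--}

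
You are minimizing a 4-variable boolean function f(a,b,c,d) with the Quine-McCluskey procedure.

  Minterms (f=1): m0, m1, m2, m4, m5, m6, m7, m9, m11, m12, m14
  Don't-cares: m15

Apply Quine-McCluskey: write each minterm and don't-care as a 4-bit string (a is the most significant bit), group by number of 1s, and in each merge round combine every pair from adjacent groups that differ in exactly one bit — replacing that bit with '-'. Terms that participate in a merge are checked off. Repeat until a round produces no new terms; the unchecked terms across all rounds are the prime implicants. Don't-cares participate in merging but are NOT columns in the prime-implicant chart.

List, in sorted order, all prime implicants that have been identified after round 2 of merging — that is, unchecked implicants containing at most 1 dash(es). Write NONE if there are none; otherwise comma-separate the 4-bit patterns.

size-2^0 implicants → 0000(✓)  0001(✓)  0010(✓)  0100(✓)  0101(✓)  0110(✓)  0111(✓)  1001(✓)  1011(✓)  1100(✓)  1110(✓)  1111(✓)
size-2^1 implicants → -001  -100(✓)  -110(✓)  -111(✓)  0-00(✓)  0-01(✓)  0-10(✓)  00-0(✓)  000-(✓)  01-0(✓)  01-1(✓)  010-(✓)  011-(✓)  1-11  10-1  11-0(✓)  111-(✓)
size-2^2 implicants → -1-0  -11-  0--0  0-0-  01--
Unchecked terms (primes): -001, -1-0, -11-, 0--0, 0-0-, 01--, 1-11, 10-1

-001, 1-11, 10-1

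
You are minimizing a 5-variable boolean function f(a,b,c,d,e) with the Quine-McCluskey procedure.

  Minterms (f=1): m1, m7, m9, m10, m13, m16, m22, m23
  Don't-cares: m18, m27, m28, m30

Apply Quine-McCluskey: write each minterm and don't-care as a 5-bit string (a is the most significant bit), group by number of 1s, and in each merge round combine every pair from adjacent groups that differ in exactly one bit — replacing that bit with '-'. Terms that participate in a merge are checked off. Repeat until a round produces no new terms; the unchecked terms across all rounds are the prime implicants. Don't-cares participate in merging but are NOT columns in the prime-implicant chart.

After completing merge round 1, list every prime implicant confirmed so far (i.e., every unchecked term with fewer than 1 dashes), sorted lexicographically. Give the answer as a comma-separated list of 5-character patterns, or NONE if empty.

Round 0: 00001✓ 00111✓ 01001✓ 01010 01101✓ 10000✓ 10010✓ 10110✓ 10111✓ 11011 11100✓ 11110✓
Round 1: -0111 0-001 01-01 1-110 10-10 100-0 1011- 111-0
PIs = {-0111, 0-001, 01-01, 01010, 1-110, 10-10, 100-0, 1011-, 11011, 111-0}

01010, 11011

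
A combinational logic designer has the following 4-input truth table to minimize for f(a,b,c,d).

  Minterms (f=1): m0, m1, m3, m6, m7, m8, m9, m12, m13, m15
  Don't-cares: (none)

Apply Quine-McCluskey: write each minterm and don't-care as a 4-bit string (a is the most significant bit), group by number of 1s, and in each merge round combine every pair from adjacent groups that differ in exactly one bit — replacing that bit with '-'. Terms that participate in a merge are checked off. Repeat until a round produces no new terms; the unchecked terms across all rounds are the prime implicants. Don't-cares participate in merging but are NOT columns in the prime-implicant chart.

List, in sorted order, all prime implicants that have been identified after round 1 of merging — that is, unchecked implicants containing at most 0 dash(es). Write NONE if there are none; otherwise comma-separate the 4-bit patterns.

size-2^0 implicants → 0000(✓)  0001(✓)  0011(✓)  0110(✓)  0111(✓)  1000(✓)  1001(✓)  1100(✓)  1101(✓)  1111(✓)
size-2^1 implicants → -000(✓)  -001(✓)  -111  0-11  00-1  000-(✓)  011-  1-00(✓)  1-01(✓)  100-(✓)  11-1  110-(✓)
size-2^2 implicants → -00-  1-0-
Unchecked terms (primes): -00-, -111, 0-11, 00-1, 011-, 1-0-, 11-1

NONE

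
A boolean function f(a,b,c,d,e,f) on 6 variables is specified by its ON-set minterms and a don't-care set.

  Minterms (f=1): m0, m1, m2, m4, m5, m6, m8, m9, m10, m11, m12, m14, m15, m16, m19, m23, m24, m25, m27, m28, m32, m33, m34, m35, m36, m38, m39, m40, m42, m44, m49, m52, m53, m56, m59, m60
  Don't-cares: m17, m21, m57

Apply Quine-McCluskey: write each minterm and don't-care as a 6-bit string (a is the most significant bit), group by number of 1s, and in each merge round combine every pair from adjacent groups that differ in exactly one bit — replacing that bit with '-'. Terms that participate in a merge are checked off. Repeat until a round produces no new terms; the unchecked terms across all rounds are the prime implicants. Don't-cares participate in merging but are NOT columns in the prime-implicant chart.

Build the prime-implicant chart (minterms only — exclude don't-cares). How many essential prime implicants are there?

size-2^0 implicants → 000000(✓)  000001(✓)  000010(✓)  000100(✓)  000101(✓)  000110(✓)  001000(✓)  001001(✓)  001010(✓)  001011(✓)  001100(✓)  001110(✓)  001111(✓)  010000(✓)  010001(✓)  010011(✓)  010101(✓)  010111(✓)  011000(✓)  011001(✓)  011011(✓)  011100(✓)  100000(✓)  100001(✓)  100010(✓)  100011(✓)  100100(✓)  100110(✓)  100111(✓)  101000(✓)  101010(✓)  101100(✓)  110001(✓)  110100(✓)  110101(✓)  111000(✓)  111001(✓)  111011(✓)  111100(✓)
size-2^1 implicants → -00000(✓)  -00001(✓)  -00010(✓)  -00100(✓)  -00110(✓)  -01000(✓)  -01010(✓)  -01100(✓)  -10001(✓)  -10101(✓)  -11000(✓)  -11001(✓)  -11011(✓)  -11100(✓)  0-0000(✓)  0-0001(✓)  0-0101(✓)  0-1000(✓)  0-1001(✓)  0-1011(✓)  0-1100(✓)  00-000(✓)  00-001(✓)  00-010(✓)  00-100(✓)  00-110(✓)  000-00(✓)  000-01(✓)  000-10(✓)  0000-0(✓)  00000-(✓)  0001-0(✓)  00010-(✓)  001-00(✓)  001-10(✓)  001-11(✓)  0010-0(✓)  0010-1(✓)  00100-(✓)  00101-(✓)  0011-0(✓)  00111-(✓)  01-000(✓)  01-001(✓)  01-011(✓)  010-01(✓)  010-11(✓)  0100-1(✓)  01000-(✓)  0101-1(✓)  011-00(✓)  0110-1(✓)  01100-(✓)  1-0001(✓)  1-0100(✓)  1-1000(✓)  1-1100(✓)  10-000(✓)  10-010(✓)  10-100(✓)  100-00(✓)  100-10(✓)  100-11(✓)  1000-0(✓)  1000-1(✓)  10000-(✓)  10001-(✓)  1001-0(✓)  10011-(✓)  101-00(✓)  1010-0(✓)  11-001(✓)  11-100(✓)  110-01(✓)  11010-  111-00(✓)  1110-1(✓)  11100-(✓)
size-2^2 implicants → --0001  --1000(✓)  --1100(✓)  -0-000(✓)  -0-010(✓)  -0-100(✓)  -00-00(✓)  -00-10(✓)  -000-0(✓)  -0000-  -001-0(✓)  -01-00(✓)  -010-0(✓)  -1-001  -10-01  -11-00(✓)  -110-1  -1100-  0--000(✓)  0--001(✓)  0-0-01  0-000-(✓)  0-1-00(✓)  0-10-1  0-100-(✓)  00--00(✓)  00--10(✓)  00-0-0(✓)  00-00-(✓)  00-1-0(✓)  000--0(✓)  000-0-  001--0(✓)  001-1-  0010--  01-0-1  01-00-(✓)  010--1  1--100  1-1-00(✓)  10--00(✓)  10-0-0(✓)  100--0(✓)  100-1-  1000--
size-2^3 implicants → --1-00  -0--00  -0-0-0  -00--0  0--00-  00---0
Unchecked terms (primes): --0001, --1-00, -0--00, -0-0-0, -00--0, -0000-, -1-001, -10-01, -110-1, -1100-, 0--00-, 0-0-01, 0-10-1, 00---0, 000-0-, 001-1-, 0010--, 01-0-1, 010--1, 1--100, 100-1-, 1000--, 11010-
Minterm coverage:
  m0 ⊆ -0--00,-0-0-0,-00--0,-0000-,0--00-,00---0,000-0-
  m1 ⊆ --0001,-0000-,0--00-,0-0-01,000-0-
  m2 ⊆ -0-0-0,-00--0,00---0
  m4 ⊆ -0--00,-00--0,00---0,000-0-
  m5 ⊆ 0-0-01,000-0-
  m6 ⊆ -00--0,00---0
  m8 ⊆ --1-00,-0--00,-0-0-0,0--00-,00---0,0010--
  m9 ⊆ 0--00-,0-10-1,0010--
  m10 ⊆ -0-0-0,00---0,001-1-,0010--
  m11 ⊆ 0-10-1,001-1-,0010--
  m12 ⊆ --1-00,-0--00,00---0
  m14 ⊆ 00---0,001-1-
  m15 ⊆ 001-1- [E]
  m16 ⊆ 0--00- [E]
  m19 ⊆ 01-0-1,010--1
  m23 ⊆ 010--1 [E]
  m24 ⊆ --1-00,-1100-,0--00-
  m25 ⊆ -1-001,-110-1,-1100-,0--00-,0-10-1,01-0-1
  m27 ⊆ -110-1,0-10-1,01-0-1
  m28 ⊆ --1-00 [E]
  m32 ⊆ -0--00,-0-0-0,-00--0,-0000-,1000--
  m33 ⊆ --0001,-0000-,1000--
  m34 ⊆ -0-0-0,-00--0,100-1-,1000--
  m35 ⊆ 100-1-,1000--
  m36 ⊆ -0--00,-00--0,1--100
  m38 ⊆ -00--0,100-1-
  m39 ⊆ 100-1- [E]
  m40 ⊆ --1-00,-0--00,-0-0-0
  m42 ⊆ -0-0-0 [E]
  m44 ⊆ --1-00,-0--00,1--100
  m49 ⊆ --0001,-1-001,-10-01
  m52 ⊆ 1--100,11010-
  m53 ⊆ -10-01,11010-
  m56 ⊆ --1-00,-1100-
  m59 ⊆ -110-1 [E]
  m60 ⊆ --1-00,1--100
E = {--1-00, -0-0-0, -110-1, 0--00-, 001-1-, 010--1, 100-1-}

7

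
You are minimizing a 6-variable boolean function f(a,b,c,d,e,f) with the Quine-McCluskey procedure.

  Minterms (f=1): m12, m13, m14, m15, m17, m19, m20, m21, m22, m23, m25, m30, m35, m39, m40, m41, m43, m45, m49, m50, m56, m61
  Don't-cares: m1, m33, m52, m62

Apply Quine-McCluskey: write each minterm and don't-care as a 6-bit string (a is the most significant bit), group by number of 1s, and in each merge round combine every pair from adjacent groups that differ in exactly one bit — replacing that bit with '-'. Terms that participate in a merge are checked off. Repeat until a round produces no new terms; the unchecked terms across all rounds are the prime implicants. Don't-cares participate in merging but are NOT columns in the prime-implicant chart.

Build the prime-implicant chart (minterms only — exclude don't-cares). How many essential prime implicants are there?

size-2^0 implicants → 000001(✓)  001100(✓)  001101(✓)  001110(✓)  001111(✓)  010001(✓)  010011(✓)  010100(✓)  010101(✓)  010110(✓)  010111(✓)  011001(✓)  011110(✓)  100001(✓)  100011(✓)  100111(✓)  101000(✓)  101001(✓)  101011(✓)  101101(✓)  110001(✓)  110010  110100(✓)  111000(✓)  111101(✓)  111110(✓)
size-2^1 implicants → -00001(✓)  -01101  -10001(✓)  -10100  -11110  0-0001(✓)  0-1110  0011-0(✓)  0011-1(✓)  00110-(✓)  00111-(✓)  01-001  01-110  010-01(✓)  010-11(✓)  0100-1(✓)  0101-0(✓)  0101-1(✓)  01010-(✓)  01011-(✓)  1-0001(✓)  1-1000  1-1101  10-001(✓)  10-011(✓)  100-11  1000-1(✓)  101-01  1010-1(✓)  10100-
size-2^2 implicants → --0001  0011--  010--1  0101--  10-0-1
Unchecked terms (primes): --0001, -01101, -10100, -11110, 0-1110, 0011--, 01-001, 01-110, 010--1, 0101--, 1-1000, 1-1101, 10-0-1, 100-11, 101-01, 10100-, 110010
Minterm coverage:
  m12 ⊆ 0011-- [E]
  m13 ⊆ -01101,0011--
  m14 ⊆ 0-1110,0011--
  m15 ⊆ 0011-- [E]
  m17 ⊆ --0001,01-001,010--1
  m19 ⊆ 010--1 [E]
  m20 ⊆ -10100,0101--
  m21 ⊆ 010--1,0101--
  m22 ⊆ 01-110,0101--
  m23 ⊆ 010--1,0101--
  m25 ⊆ 01-001 [E]
  m30 ⊆ -11110,0-1110,01-110
  m35 ⊆ 10-0-1,100-11
  m39 ⊆ 100-11 [E]
  m40 ⊆ 1-1000,10100-
  m41 ⊆ 10-0-1,101-01,10100-
  m43 ⊆ 10-0-1 [E]
  m45 ⊆ -01101,1-1101,101-01
  m49 ⊆ --0001 [E]
  m50 ⊆ 110010 [E]
  m56 ⊆ 1-1000 [E]
  m61 ⊆ 1-1101 [E]
E = {--0001, 0011--, 01-001, 010--1, 1-1000, 1-1101, 10-0-1, 100-11, 110010}

9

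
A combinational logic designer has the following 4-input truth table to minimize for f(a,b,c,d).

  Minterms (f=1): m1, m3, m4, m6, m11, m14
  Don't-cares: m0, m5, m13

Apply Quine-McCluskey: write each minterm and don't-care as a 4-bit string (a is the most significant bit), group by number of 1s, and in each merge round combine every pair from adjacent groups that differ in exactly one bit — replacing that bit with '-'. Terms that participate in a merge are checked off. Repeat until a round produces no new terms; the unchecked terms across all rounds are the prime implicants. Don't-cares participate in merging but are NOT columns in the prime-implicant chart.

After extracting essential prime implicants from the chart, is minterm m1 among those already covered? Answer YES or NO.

Round 0: 0000✓ 0001✓ 0011✓ 0100✓ 0101✓ 0110✓ 1011✓ 1101✓ 1110✓
Round 1: -011 -101 -110 0-00✓ 0-01✓ 00-1 000-✓ 01-0 010-✓
Round 2: 0-0-
PIs = {-011, -101, -110, 0-0-, 00-1, 01-0}
Coverage chart:
  m1: 0-0-,00-1
  m3: -011,00-1
  m4: 0-0-,01-0
  m6: -110,01-0
  m11: -011 ←essential
  m14: -110 ←essential
Essential: -011, -110

NO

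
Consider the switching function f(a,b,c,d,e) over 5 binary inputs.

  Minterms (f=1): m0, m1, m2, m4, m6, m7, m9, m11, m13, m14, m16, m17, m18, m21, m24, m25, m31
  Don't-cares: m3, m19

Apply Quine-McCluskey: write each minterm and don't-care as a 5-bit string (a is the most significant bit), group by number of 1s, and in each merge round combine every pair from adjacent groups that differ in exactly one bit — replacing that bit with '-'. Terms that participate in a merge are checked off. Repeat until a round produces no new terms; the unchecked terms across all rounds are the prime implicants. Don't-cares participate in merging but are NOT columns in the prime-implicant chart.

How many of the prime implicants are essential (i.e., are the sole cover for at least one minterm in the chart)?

Round 0: 00000✓ 00001✓ 00010✓ 00011✓ 00100✓ 00110✓ 00111✓ 01001✓ 01011✓ 01101✓ 01110✓ 10000✓ 10001✓ 10010✓ 10011✓ 10101✓ 11000✓ 11001✓ 11111
Round 1: -0000✓ -0001✓ -0010✓ -0011✓ -1001✓ 0-001✓ 0-011✓ 0-110 00-00✓ 00-10✓ 00-11✓ 000-0✓ 000-1✓ 0000-✓ 0001-✓ 001-0✓ 0011-✓ 01-01 010-1✓ 1-000✓ 1-001✓ 10-01 100-0✓ 100-1✓ 1000-✓ 1001-✓ 1100-✓
Round 2: --001 -00-0✓ -00-1✓ -000-✓ -001-✓ 0-0-1 00--0 00-1- 000--✓ 1-00- 100--✓
Round 3: -00--
PIs = {--001, -00--, 0-0-1, 0-110, 00--0, 00-1-, 01-01, 1-00-, 10-01, 11111}
Coverage chart:
  m0: -00--,00--0
  m1: --001,-00--,0-0-1
  m2: -00--,00--0,00-1-
  m4: 00--0 ←essential
  m6: 0-110,00--0,00-1-
  m7: 00-1- ←essential
  m9: --001,0-0-1,01-01
  m11: 0-0-1 ←essential
  m13: 01-01 ←essential
  m14: 0-110 ←essential
  m16: -00--,1-00-
  m17: --001,-00--,1-00-,10-01
  m18: -00-- ←essential
  m21: 10-01 ←essential
  m24: 1-00- ←essential
  m25: --001,1-00-
  m31: 11111 ←essential
Essential: -00--, 0-0-1, 0-110, 00--0, 00-1-, 01-01, 1-00-, 10-01, 11111

9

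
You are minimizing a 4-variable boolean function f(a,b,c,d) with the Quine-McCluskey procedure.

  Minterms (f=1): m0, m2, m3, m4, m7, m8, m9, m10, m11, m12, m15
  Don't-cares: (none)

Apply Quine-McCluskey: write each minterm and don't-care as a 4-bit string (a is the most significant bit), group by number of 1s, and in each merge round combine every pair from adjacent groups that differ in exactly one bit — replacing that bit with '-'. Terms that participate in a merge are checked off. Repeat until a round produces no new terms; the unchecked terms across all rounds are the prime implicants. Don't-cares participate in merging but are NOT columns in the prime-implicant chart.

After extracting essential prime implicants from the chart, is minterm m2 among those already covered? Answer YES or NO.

[col 0] 0000*, 0010*, 0011*, 0100*, 0111*, 1000*, 1001*, 1010*, 1011*, 1100*, 1111*
[col 1] -000*, -010*, -011*, -100*, -111*, 0-00*, 0-11*, 00-0*, 001-*, 1-00*, 1-11*, 10-0*, 10-1*, 100-*, 101-*
[col 2] --00, --11, -0-0, -01-, 10--
Prime implicants: --00, --11, -0-0, -01-, 10--
PI chart (minterm → PIs covering it):
  0 | --00,-0-0
  2 | -0-0,-01-
  3 | --11,-01-
  4 | --00  (sole → essential)
  7 | --11  (sole → essential)
  8 | --00,-0-0,10--
  9 | 10--  (sole → essential)
  10 | -0-0,-01-,10--
  11 | --11,-01-,10--
  12 | --00  (sole → essential)
  15 | --11  (sole → essential)
Essential prime implicants: --00, --11, 10--

NO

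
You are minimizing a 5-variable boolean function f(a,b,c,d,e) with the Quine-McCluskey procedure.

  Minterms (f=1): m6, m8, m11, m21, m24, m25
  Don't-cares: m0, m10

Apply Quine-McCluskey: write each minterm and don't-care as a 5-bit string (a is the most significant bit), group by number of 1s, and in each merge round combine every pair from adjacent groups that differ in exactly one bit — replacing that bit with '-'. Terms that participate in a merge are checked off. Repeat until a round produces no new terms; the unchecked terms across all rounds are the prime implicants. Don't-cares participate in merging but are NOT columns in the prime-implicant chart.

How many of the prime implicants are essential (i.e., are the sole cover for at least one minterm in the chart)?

Round 0: 00000✓ 00110 01000✓ 01010✓ 01011✓ 10101 11000✓ 11001✓
Round 1: -1000 0-000 010-0 0101- 1100-
PIs = {-1000, 0-000, 00110, 010-0, 0101-, 10101, 1100-}
Coverage chart:
  m6: 00110 ←essential
  m8: -1000,0-000,010-0
  m11: 0101- ←essential
  m21: 10101 ←essential
  m24: -1000,1100-
  m25: 1100- ←essential
Essential: 00110, 0101-, 10101, 1100-

4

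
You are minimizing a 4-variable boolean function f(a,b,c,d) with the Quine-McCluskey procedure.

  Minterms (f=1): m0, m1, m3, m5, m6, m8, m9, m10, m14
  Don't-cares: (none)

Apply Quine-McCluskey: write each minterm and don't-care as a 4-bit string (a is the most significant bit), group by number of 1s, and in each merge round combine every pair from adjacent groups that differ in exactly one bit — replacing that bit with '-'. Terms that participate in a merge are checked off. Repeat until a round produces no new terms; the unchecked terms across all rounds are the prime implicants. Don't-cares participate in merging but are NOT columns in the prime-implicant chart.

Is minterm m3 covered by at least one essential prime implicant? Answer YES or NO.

YES

size-2^0 implicants → 0000(✓)  0001(✓)  0011(✓)  0101(✓)  0110(✓)  1000(✓)  1001(✓)  1010(✓)  1110(✓)
size-2^1 implicants → -000(✓)  -001(✓)  -110  0-01  00-1  000-(✓)  1-10  10-0  100-(✓)
size-2^2 implicants → -00-
Unchecked terms (primes): -00-, -110, 0-01, 00-1, 1-10, 10-0
Minterm coverage:
  m0 ⊆ -00- [E]
  m1 ⊆ -00-,0-01,00-1
  m3 ⊆ 00-1 [E]
  m5 ⊆ 0-01 [E]
  m6 ⊆ -110 [E]
  m8 ⊆ -00-,10-0
  m9 ⊆ -00- [E]
  m10 ⊆ 1-10,10-0
  m14 ⊆ -110,1-10
E = {-00-, -110, 0-01, 00-1}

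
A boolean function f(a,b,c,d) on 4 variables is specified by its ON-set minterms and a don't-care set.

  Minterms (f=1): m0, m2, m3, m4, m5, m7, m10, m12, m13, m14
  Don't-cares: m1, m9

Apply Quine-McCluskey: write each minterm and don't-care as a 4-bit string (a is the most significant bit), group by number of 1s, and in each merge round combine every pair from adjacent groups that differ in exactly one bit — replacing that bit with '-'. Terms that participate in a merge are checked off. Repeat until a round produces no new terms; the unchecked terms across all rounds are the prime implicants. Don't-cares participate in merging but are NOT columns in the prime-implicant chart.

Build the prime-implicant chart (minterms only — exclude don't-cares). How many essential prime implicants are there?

1

size-2^0 implicants → 0000(✓)  0001(✓)  0010(✓)  0011(✓)  0100(✓)  0101(✓)  0111(✓)  1001(✓)  1010(✓)  1100(✓)  1101(✓)  1110(✓)
size-2^1 implicants → -001(✓)  -010  -100(✓)  -101(✓)  0-00(✓)  0-01(✓)  0-11(✓)  00-0(✓)  00-1(✓)  000-(✓)  001-(✓)  01-1(✓)  010-(✓)  1-01(✓)  1-10  11-0  110-(✓)
size-2^2 implicants → --01  -10-  0--1  0-0-  00--
Unchecked terms (primes): --01, -010, -10-, 0--1, 0-0-, 00--, 1-10, 11-0
Minterm coverage:
  m0 ⊆ 0-0-,00--
  m2 ⊆ -010,00--
  m3 ⊆ 0--1,00--
  m4 ⊆ -10-,0-0-
  m5 ⊆ --01,-10-,0--1,0-0-
  m7 ⊆ 0--1 [E]
  m10 ⊆ -010,1-10
  m12 ⊆ -10-,11-0
  m13 ⊆ --01,-10-
  m14 ⊆ 1-10,11-0
E = {0--1}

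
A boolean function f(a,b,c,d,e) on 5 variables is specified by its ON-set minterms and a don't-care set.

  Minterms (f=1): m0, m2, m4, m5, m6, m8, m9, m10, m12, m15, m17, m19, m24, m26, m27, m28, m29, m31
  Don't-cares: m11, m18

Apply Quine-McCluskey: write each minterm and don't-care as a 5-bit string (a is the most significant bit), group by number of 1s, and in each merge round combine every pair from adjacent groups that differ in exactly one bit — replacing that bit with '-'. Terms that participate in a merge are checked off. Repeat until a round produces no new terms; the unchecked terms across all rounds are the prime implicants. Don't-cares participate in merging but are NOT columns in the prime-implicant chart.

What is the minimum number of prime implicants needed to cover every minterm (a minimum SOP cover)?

8

size-2^0 implicants → 00000(✓)  00010(✓)  00100(✓)  00101(✓)  00110(✓)  01000(✓)  01001(✓)  01010(✓)  01011(✓)  01100(✓)  01111(✓)  10001(✓)  10010(✓)  10011(✓)  11000(✓)  11010(✓)  11011(✓)  11100(✓)  11101(✓)  11111(✓)
size-2^1 implicants → -0010(✓)  -1000(✓)  -1010(✓)  -1011(✓)  -1100(✓)  -1111(✓)  0-000(✓)  0-010(✓)  0-100(✓)  00-00(✓)  00-10(✓)  000-0(✓)  001-0(✓)  0010-  01-00(✓)  01-11(✓)  010-0(✓)  010-1(✓)  0100-(✓)  0101-(✓)  1-010(✓)  1-011(✓)  100-1  1001-(✓)  11-00(✓)  11-11(✓)  110-0(✓)  1101-(✓)  111-1  1110-
size-2^2 implicants → --010  -1-00  -1-11  -10-0  -101-  0--00  0-0-0  00--0  010--  1-01-
Unchecked terms (primes): --010, -1-00, -1-11, -10-0, -101-, 0--00, 0-0-0, 00--0, 0010-, 010--, 1-01-, 100-1, 111-1, 1110-
Minterm coverage:
  m0 ⊆ 0--00,0-0-0,00--0
  m2 ⊆ --010,0-0-0,00--0
  m4 ⊆ 0--00,00--0,0010-
  m5 ⊆ 0010- [E]
  m6 ⊆ 00--0 [E]
  m8 ⊆ -1-00,-10-0,0--00,0-0-0,010--
  m9 ⊆ 010-- [E]
  m10 ⊆ --010,-10-0,-101-,0-0-0,010--
  m12 ⊆ -1-00,0--00
  m15 ⊆ -1-11 [E]
  m17 ⊆ 100-1 [E]
  m19 ⊆ 1-01-,100-1
  m24 ⊆ -1-00,-10-0
  m26 ⊆ --010,-10-0,-101-,1-01-
  m27 ⊆ -1-11,-101-,1-01-
  m28 ⊆ -1-00,1110-
  m29 ⊆ 111-1,1110-
  m31 ⊆ -1-11,111-1
E = {-1-11, 00--0, 0010-, 010--, 100-1}
Petrick residual → --010, -1-00, 111-1
Cover = c'de' + bd'e' + bde + a'b'e' + a'b'cd' + a'bc' + ab'c'e + abce  |cover|=8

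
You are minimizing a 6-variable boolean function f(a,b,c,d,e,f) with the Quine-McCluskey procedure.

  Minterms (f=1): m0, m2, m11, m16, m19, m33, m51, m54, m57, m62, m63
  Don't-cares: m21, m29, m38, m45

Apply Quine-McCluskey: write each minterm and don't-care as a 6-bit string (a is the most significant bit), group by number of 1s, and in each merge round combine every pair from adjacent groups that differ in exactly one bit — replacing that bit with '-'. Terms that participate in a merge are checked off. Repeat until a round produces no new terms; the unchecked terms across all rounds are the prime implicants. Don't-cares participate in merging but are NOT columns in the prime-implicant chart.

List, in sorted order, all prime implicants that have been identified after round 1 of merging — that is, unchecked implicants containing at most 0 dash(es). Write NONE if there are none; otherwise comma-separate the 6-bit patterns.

Round 0: 000000✓ 000010✓ 001011 010000✓ 010011✓ 010101✓ 011101✓ 100001 100110✓ 101101 110011✓ 110110✓ 111001 111110✓ 111111✓
Round 1: -10011 0-0000 0000-0 01-101 1-0110 11-110 11111-
PIs = {-10011, 0-0000, 0000-0, 001011, 01-101, 1-0110, 100001, 101101, 11-110, 111001, 11111-}

001011, 100001, 101101, 111001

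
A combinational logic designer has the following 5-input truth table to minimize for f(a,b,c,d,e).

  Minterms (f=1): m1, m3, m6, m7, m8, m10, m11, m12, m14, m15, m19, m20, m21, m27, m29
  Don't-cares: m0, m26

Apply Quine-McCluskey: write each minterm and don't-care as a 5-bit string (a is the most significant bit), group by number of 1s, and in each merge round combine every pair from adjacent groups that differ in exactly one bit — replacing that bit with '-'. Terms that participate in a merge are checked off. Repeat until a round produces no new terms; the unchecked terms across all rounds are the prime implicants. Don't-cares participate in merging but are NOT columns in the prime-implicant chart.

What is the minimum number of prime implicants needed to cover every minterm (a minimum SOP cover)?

size-2^0 implicants → 00000(✓)  00001(✓)  00011(✓)  00110(✓)  00111(✓)  01000(✓)  01010(✓)  01011(✓)  01100(✓)  01110(✓)  01111(✓)  10011(✓)  10100(✓)  10101(✓)  11010(✓)  11011(✓)  11101(✓)
size-2^1 implicants → -0011(✓)  -1010(✓)  -1011(✓)  0-000  0-011(✓)  0-110(✓)  0-111(✓)  00-11(✓)  000-1  0000-  0011-(✓)  01-00(✓)  01-10(✓)  01-11(✓)  010-0(✓)  0101-(✓)  011-0(✓)  0111-(✓)  1-011(✓)  1-101  1010-  1101-(✓)
size-2^2 implicants → --011  -101-  0--11  0-11-  01--0  01-1-
Unchecked terms (primes): --011, -101-, 0--11, 0-000, 0-11-, 000-1, 0000-, 01--0, 01-1-, 1-101, 1010-
Minterm coverage:
  m1 ⊆ 000-1,0000-
  m3 ⊆ --011,0--11,000-1
  m6 ⊆ 0-11- [E]
  m7 ⊆ 0--11,0-11-
  m8 ⊆ 0-000,01--0
  m10 ⊆ -101-,01--0,01-1-
  m11 ⊆ --011,-101-,0--11,01-1-
  m12 ⊆ 01--0 [E]
  m14 ⊆ 0-11-,01--0,01-1-
  m15 ⊆ 0--11,0-11-,01-1-
  m19 ⊆ --011 [E]
  m20 ⊆ 1010- [E]
  m21 ⊆ 1-101,1010-
  m27 ⊆ --011,-101-
  m29 ⊆ 1-101 [E]
E = {--011, 0-11-, 01--0, 1-101, 1010-}
Petrick residual → 000-1
Cover = c'de + a'cd + a'b'c'e + a'be' + acd'e + ab'cd'  |cover|=6

6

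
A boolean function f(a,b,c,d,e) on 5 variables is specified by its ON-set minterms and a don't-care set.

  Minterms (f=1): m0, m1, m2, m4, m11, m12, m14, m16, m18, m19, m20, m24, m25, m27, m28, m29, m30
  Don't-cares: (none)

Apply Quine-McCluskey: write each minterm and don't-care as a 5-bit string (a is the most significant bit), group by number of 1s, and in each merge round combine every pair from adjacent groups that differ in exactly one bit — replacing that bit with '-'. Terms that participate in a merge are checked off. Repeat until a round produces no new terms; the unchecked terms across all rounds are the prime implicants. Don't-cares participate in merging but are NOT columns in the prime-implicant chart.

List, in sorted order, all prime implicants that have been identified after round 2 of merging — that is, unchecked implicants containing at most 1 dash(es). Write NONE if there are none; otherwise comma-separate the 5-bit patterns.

-1011, 0000-, 1-011, 1001-, 110-1

size-2^0 implicants → 00000(✓)  00001(✓)  00010(✓)  00100(✓)  01011(✓)  01100(✓)  01110(✓)  10000(✓)  10010(✓)  10011(✓)  10100(✓)  11000(✓)  11001(✓)  11011(✓)  11100(✓)  11101(✓)  11110(✓)
size-2^1 implicants → -0000(✓)  -0010(✓)  -0100(✓)  -1011  -1100(✓)  -1110(✓)  0-100(✓)  00-00(✓)  000-0(✓)  0000-  011-0(✓)  1-000(✓)  1-011  1-100(✓)  10-00(✓)  100-0(✓)  1001-  11-00(✓)  11-01(✓)  110-1  1100-(✓)  111-0(✓)  1110-(✓)
size-2^2 implicants → --100  -0-00  -00-0  -11-0  1--00  11-0-
Unchecked terms (primes): --100, -0-00, -00-0, -1011, -11-0, 0000-, 1--00, 1-011, 1001-, 11-0-, 110-1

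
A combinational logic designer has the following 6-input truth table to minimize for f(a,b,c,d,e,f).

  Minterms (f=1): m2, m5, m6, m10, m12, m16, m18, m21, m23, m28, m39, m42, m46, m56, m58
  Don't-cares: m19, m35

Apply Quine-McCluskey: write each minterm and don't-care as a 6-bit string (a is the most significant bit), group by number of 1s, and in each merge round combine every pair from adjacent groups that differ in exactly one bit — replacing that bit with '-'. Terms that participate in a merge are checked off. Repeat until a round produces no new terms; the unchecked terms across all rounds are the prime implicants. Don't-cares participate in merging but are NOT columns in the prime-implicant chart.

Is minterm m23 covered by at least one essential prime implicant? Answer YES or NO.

Round 0: 000010✓ 000101✓ 000110✓ 001010✓ 001100✓ 010000✓ 010010✓ 010011✓ 010101✓ 010111✓ 011100✓ 100011✓ 100111✓ 101010✓ 101110✓ 111000✓ 111010✓
Round 1: -01010 0-0010 0-0101 0-1100 00-010 000-10 010-11 0100-0 01001- 0101-1 1-1010 100-11 101-10 1110-0
PIs = {-01010, 0-0010, 0-0101, 0-1100, 00-010, 000-10, 010-11, 0100-0, 01001-, 0101-1, 1-1010, 100-11, 101-10, 1110-0}
Coverage chart:
  m2: 0-0010,00-010,000-10
  m5: 0-0101 ←essential
  m6: 000-10 ←essential
  m10: -01010,00-010
  m12: 0-1100 ←essential
  m16: 0100-0 ←essential
  m18: 0-0010,0100-0,01001-
  m21: 0-0101,0101-1
  m23: 010-11,0101-1
  m28: 0-1100 ←essential
  m39: 100-11 ←essential
  m42: -01010,1-1010,101-10
  m46: 101-10 ←essential
  m56: 1110-0 ←essential
  m58: 1-1010,1110-0
Essential: 0-0101, 0-1100, 000-10, 0100-0, 100-11, 101-10, 1110-0

NO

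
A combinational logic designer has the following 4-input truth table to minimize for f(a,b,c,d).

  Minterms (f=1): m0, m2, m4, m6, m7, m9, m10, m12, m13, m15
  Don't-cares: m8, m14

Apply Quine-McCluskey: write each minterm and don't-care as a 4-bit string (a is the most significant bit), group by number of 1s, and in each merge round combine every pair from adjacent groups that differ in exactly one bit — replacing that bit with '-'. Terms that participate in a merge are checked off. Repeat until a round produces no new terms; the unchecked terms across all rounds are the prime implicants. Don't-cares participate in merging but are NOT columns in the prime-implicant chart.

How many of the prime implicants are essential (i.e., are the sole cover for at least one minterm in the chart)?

[col 0] 0000*, 0010*, 0100*, 0110*, 0111*, 1000*, 1001*, 1010*, 1100*, 1101*, 1110*, 1111*
[col 1] -000*, -010*, -100*, -110*, -111*, 0-00*, 0-10*, 00-0*, 01-0*, 011-*, 1-00*, 1-01*, 1-10*, 10-0*, 100-*, 11-0*, 11-1*, 110-*, 111-*
[col 2] --00*, --10*, -0-0*, -1-0*, -11-, 0--0*, 1--0*, 1-0-, 11--
[col 3] ---0
Prime implicants: ---0, -11-, 1-0-, 11--
PI chart (minterm → PIs covering it):
  0 | ---0  (sole → essential)
  2 | ---0  (sole → essential)
  4 | ---0  (sole → essential)
  6 | ---0,-11-
  7 | -11-  (sole → essential)
  9 | 1-0-  (sole → essential)
  10 | ---0  (sole → essential)
  12 | ---0,1-0-,11--
  13 | 1-0-,11--
  15 | -11-,11--
Essential prime implicants: ---0, -11-, 1-0-

3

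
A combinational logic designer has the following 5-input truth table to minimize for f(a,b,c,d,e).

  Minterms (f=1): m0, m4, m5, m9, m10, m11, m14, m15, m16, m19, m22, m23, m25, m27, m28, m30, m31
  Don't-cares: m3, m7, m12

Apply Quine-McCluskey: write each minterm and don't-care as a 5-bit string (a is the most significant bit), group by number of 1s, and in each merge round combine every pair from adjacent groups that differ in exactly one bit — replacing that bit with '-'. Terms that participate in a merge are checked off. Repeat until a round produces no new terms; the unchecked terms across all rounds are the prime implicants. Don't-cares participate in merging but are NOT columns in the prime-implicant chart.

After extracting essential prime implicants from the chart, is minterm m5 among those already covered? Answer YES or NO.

NO

Round 0: 00000✓ 00011✓ 00100✓ 00101✓ 00111✓ 01001✓ 01010✓ 01011✓ 01100✓ 01110✓ 01111✓ 10000✓ 10011✓ 10110✓ 10111✓ 11001✓ 11011✓ 11100✓ 11110✓ 11111✓
Round 1: -0000 -0011✓ -0111✓ -1001✓ -1011✓ -1100✓ -1110✓ -1111✓ 0-011✓ 0-100 0-111✓ 00-00 00-11✓ 001-1 0010- 01-10✓ 01-11✓ 010-1✓ 0101-✓ 011-0✓ 0111-✓ 1-011✓ 1-110✓ 1-111✓ 10-11✓ 1011-✓ 11-11✓ 110-1✓ 111-0✓ 1111-✓
Round 2: --011✓ --111✓ -0-11✓ -1-11✓ -10-1 -11-0 -111- 0--11✓ 01-1- 1--11✓ 1-11-
Round 3: ---11
PIs = {---11, -0000, -10-1, -11-0, -111-, 0-100, 00-00, 001-1, 0010-, 01-1-, 1-11-}
Coverage chart:
  m0: -0000,00-00
  m4: 0-100,00-00,0010-
  m5: 001-1,0010-
  m9: -10-1 ←essential
  m10: 01-1- ←essential
  m11: ---11,-10-1,01-1-
  m14: -11-0,-111-,01-1-
  m15: ---11,-111-,01-1-
  m16: -0000 ←essential
  m19: ---11 ←essential
  m22: 1-11- ←essential
  m23: ---11,1-11-
  m25: -10-1 ←essential
  m27: ---11,-10-1
  m28: -11-0 ←essential
  m30: -11-0,-111-,1-11-
  m31: ---11,-111-,1-11-
Essential: ---11, -0000, -10-1, -11-0, 01-1-, 1-11-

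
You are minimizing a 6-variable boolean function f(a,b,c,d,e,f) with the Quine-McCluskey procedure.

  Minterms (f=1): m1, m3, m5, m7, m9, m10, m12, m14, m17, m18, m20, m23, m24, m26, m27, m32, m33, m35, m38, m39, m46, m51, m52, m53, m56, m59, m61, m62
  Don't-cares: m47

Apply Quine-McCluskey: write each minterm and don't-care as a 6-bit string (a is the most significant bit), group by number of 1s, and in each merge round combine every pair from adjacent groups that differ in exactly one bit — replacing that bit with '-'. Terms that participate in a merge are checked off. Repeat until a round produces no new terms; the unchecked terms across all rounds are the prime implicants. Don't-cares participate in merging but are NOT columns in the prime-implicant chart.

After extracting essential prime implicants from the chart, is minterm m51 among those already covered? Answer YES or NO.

NO

Round 0: 000001✓ 000011✓ 000101✓ 000111✓ 001001✓ 001010✓ 001100✓ 001110✓ 010001✓ 010010✓ 010100✓ 010111✓ 011000✓ 011010✓ 011011✓ 100000✓ 100001✓ 100011✓ 100110✓ 100111✓ 101110✓ 101111✓ 110011✓ 110100✓ 110101✓ 111000✓ 111011✓ 111101✓ 111110✓
Round 1: -00001✓ -00011✓ -00111✓ -01110 -10100 -11000 -11011 0-0001 0-0111 0-1010 00-001 000-01✓ 000-11✓ 0000-1✓ 0001-1✓ 001-10 0011-0 01-010 0110-0 01101- 1-0011 1-1110 10-110✓ 10-111✓ 100-11✓ 1000-1✓ 10000- 10011-✓ 10111-✓ 11-011 11-101 11010-
Round 2: -00-11 -000-1 000--1 10-11-
PIs = {-00-11, -000-1, -01110, -10100, -11000, -11011, 0-0001, 0-0111, 0-1010, 00-001, 000--1, 001-10, 0011-0, 01-010, 0110-0, 01101-, 1-0011, 1-1110, 10-11-, 10000-, 11-011, 11-101, 11010-}
Coverage chart:
  m1: -000-1,0-0001,00-001,000--1
  m3: -00-11,-000-1,000--1
  m5: 000--1 ←essential
  m7: -00-11,0-0111,000--1
  m9: 00-001 ←essential
  m10: 0-1010,001-10
  m12: 0011-0 ←essential
  m14: -01110,001-10,0011-0
  m17: 0-0001 ←essential
  m18: 01-010 ←essential
  m20: -10100 ←essential
  m23: 0-0111 ←essential
  m24: -11000,0110-0
  m26: 0-1010,01-010,0110-0,01101-
  m27: -11011,01101-
  m32: 10000- ←essential
  m33: -000-1,10000-
  m35: -00-11,-000-1,1-0011
  m38: 10-11- ←essential
  m39: -00-11,10-11-
  m46: -01110,1-1110,10-11-
  m51: 1-0011,11-011
  m52: -10100,11010-
  m53: 11-101,11010-
  m56: -11000 ←essential
  m59: -11011,11-011
  m61: 11-101 ←essential
  m62: 1-1110 ←essential
Essential: -10100, -11000, 0-0001, 0-0111, 00-001, 000--1, 0011-0, 01-010, 1-1110, 10-11-, 10000-, 11-101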